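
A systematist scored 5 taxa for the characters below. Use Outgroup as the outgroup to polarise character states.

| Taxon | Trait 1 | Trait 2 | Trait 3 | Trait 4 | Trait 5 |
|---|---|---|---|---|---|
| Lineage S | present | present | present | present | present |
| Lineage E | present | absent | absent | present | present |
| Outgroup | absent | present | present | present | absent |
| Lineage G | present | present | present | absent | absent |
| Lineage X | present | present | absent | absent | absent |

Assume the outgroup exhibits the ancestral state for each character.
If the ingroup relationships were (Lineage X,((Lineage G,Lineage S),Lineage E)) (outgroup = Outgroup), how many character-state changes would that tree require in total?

Map each character onto (Lineage X,((Lineage G,Lineage S),Lineage E)) (rooted by Outgroup) and count the minimum state changes it requires (Fitch parsimony):
Trait 1: 1; Trait 2: 1; Trait 3: 2; Trait 4: 2; Trait 5: 2.
Total tree length = 8.

8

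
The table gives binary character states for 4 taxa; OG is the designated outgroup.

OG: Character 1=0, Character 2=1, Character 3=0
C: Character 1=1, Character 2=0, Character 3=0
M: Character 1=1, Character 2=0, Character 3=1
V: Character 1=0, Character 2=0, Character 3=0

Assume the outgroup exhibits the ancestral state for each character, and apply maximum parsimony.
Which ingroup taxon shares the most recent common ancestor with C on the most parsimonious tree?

M

Character polarity is set by the outgroup: the derived state is whichever differs from the outgroup's state, so for Character 2 the derived state is '0', and for the remaining characters it is '1'.
Character 1: derived state '1' in C and M only — synapomorphy for {C, M}.
All ingroup taxa share the derived state '0' for Character 2; it defines the ingroup but does not resolve relationships within it.
Character 3: derived state '1' in M only — an autapomorphy, so it tells us nothing about relationships among taxa.
Most parsimonious ingroup topology: ((C,M),V).
C and M form a cherry on this tree, so they are sister taxa.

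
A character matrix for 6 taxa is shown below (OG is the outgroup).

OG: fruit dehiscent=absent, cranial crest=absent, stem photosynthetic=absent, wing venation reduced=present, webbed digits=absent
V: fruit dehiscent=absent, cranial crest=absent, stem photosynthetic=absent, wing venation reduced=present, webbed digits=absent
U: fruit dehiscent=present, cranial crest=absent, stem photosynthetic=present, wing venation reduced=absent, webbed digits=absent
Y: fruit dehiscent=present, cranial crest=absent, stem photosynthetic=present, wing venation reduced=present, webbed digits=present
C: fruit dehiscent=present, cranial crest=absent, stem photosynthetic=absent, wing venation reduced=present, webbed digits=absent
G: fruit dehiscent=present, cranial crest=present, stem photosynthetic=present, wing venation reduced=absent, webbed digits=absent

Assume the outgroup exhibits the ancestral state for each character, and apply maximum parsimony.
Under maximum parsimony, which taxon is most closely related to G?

U

Character polarity is set by the outgroup: the derived state is whichever differs from the outgroup's state, so for wing venation reduced the derived state is 'absent', and for the remaining characters it is 'present'.
fruit dehiscent: derived state 'present' in C, G, U, and Y only — synapomorphy for {C, G, U, Y}.
cranial crest (derived state 'present') is unique to G (autapomorphy; uninformative for grouping).
stem photosynthetic: derived state 'present' in G, U, and Y only — synapomorphy for {G, U, Y}.
wing venation reduced (derived state 'absent') is shared by G and U — a synapomorphy uniting that clade.
webbed digits (derived state 'present') is unique to Y (autapomorphy; uninformative for grouping).
Most parsimonious ingroup topology: (V,(((U,G),Y),C)).
G and U form a cherry on this tree, so they are sister taxa.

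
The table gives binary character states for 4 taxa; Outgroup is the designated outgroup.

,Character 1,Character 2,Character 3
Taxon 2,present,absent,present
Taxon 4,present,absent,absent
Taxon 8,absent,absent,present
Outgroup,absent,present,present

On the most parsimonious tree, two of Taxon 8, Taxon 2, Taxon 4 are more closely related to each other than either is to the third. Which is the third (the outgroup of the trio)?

Taxon 8

Character polarity is set by the outgroup: the derived state is whichever differs from the outgroup's state, so for Character 2, Character 3 the derived state is 'absent', and for the remaining characters it is 'present'.
Character 1: derived state 'present' in Taxon 2 and Taxon 4 only — synapomorphy for {Taxon 2, Taxon 4}.
All ingroup taxa share the derived state 'absent' for Character 2; it defines the ingroup but does not resolve relationships within it.
Character 3: derived state 'absent' in Taxon 4 only — an autapomorphy, so it tells us nothing about relationships among taxa.
Most parsimonious ingroup topology: (Taxon 8,(Taxon 4,Taxon 2)).
Taxon 2 and Taxon 4 share a more recent common ancestor with each other than either does with Taxon 8, so Taxon 8 is the least closely related of the three.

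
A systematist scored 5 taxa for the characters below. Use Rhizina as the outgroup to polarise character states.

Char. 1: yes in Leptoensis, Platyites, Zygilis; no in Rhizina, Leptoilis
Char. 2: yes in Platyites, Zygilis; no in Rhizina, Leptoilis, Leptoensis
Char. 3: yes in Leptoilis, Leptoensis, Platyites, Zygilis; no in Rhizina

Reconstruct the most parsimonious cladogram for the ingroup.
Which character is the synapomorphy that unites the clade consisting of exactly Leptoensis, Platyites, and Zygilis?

The outgroup has state 'no' for every character, so 'yes' is the derived state throughout.
Char. 1: derived state 'yes' in Leptoensis, Platyites, and Zygilis only — synapomorphy for {Leptoensis, Platyites, Zygilis}.
Only Platyites and Zygilis show the derived state 'yes' for Char. 2, supporting them as a clade.
All ingroup taxa share the derived state 'yes' for Char. 3; it defines the ingroup but does not resolve relationships within it.
Most parsimonious ingroup topology: (Leptoilis,(Leptoensis,(Platyites,Zygilis))).
The clade {Leptoensis, Platyites, Zygilis} is supported by Char. 1: its derived state 'yes' occurs in exactly those taxa and in no other taxon (including the outgroup).

Char. 1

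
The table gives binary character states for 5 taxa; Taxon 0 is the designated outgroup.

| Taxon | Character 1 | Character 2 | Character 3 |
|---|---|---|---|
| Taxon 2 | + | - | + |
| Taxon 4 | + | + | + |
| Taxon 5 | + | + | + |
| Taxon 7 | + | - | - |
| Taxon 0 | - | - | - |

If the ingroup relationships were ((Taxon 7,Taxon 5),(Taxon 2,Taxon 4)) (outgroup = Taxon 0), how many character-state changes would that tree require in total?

Map each character onto ((Taxon 7,Taxon 5),(Taxon 2,Taxon 4)) (rooted by Taxon 0) and count the minimum state changes it requires (Fitch parsimony):
Character 1: 1; Character 2: 2; Character 3: 2.
Total tree length = 5.

5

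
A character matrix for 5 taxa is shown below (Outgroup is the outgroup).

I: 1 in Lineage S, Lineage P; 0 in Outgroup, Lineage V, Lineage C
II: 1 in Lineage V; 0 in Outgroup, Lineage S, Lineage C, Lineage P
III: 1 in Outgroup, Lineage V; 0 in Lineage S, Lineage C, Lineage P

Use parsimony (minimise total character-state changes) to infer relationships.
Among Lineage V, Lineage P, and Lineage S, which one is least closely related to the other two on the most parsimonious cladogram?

Character polarity is set by the outgroup: the derived state is whichever differs from the outgroup's state, so for III the derived state is '0', and for the remaining characters it is '1'.
I: derived state '1' in Lineage P and Lineage S only — synapomorphy for {Lineage P, Lineage S}.
II (derived state '1') is unique to Lineage V (autapomorphy; uninformative for grouping).
III: derived state '0' in Lineage C, Lineage P, and Lineage S only — synapomorphy for {Lineage C, Lineage P, Lineage S}.
Most parsimonious ingroup topology: (Lineage V,((Lineage S,Lineage P),Lineage C)).
Lineage S and Lineage P share a more recent common ancestor with each other than either does with Lineage V, so Lineage V is the least closely related of the three.

Lineage V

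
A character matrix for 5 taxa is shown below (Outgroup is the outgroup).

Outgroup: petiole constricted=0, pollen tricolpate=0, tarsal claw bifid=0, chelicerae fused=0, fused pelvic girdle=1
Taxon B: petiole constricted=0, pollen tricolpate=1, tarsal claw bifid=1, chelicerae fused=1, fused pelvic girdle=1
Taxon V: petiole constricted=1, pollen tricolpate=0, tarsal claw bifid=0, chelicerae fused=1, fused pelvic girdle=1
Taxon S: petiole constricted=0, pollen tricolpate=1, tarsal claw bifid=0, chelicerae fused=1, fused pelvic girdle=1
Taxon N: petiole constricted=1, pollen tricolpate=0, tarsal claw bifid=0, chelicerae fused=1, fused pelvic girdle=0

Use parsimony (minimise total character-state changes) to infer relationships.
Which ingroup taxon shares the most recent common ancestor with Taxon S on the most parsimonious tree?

Taxon B

Character polarity is set by the outgroup: the derived state is whichever differs from the outgroup's state, so for fused pelvic girdle the derived state is '0', and for the remaining characters it is '1'.
petiole constricted: derived state '1' in Taxon N and Taxon V only — synapomorphy for {Taxon N, Taxon V}.
pollen tricolpate (derived state '1') is shared by Taxon B and Taxon S — a synapomorphy uniting that clade.
tarsal claw bifid: derived state '1' in Taxon B only — an autapomorphy, so it tells us nothing about relationships among taxa.
chelicerae fused (derived state '1') is shared by all ingroup taxa — unites the whole ingroup.
fused pelvic girdle: derived state '0' in Taxon N only — an autapomorphy, so it tells us nothing about relationships among taxa.
Most parsimonious ingroup topology: ((Taxon B,Taxon S),(Taxon V,Taxon N)).
Taxon S and Taxon B form a cherry on this tree, so they are sister taxa.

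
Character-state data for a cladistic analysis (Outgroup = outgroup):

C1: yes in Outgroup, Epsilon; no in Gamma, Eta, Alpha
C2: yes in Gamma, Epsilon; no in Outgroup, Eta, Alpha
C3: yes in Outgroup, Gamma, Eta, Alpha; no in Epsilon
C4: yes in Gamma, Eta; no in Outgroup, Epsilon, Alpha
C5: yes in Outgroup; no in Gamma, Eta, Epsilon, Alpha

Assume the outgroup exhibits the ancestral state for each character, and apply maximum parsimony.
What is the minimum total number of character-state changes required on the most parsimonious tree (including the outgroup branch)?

6

Character polarity is set by the outgroup: the derived state is whichever differs from the outgroup's state, so for C1, C3, C5 the derived state is 'no', and for the remaining characters it is 'yes'.
Only Alpha, Eta, and Gamma show the derived state 'no' for C1, supporting them as a clade.
C2 (state 'yes') occurs in Epsilon and Gamma but conflicts with the nesting implied by the other characters — most parsimoniously interpreted as homoplasy.
C3 (derived state 'no') is unique to Epsilon (autapomorphy; uninformative for grouping).
C4 (derived state 'yes') is shared by Eta and Gamma — a synapomorphy uniting that clade.
All ingroup taxa share the derived state 'no' for C5; it defines the ingroup but does not resolve relationships within it.
Most parsimonious ingroup topology: (((Gamma,Eta),Alpha),Epsilon).
Changes per character on this tree: C1: 1; C2: 2; C3: 1; C4: 1; C5: 1.
Total = 6.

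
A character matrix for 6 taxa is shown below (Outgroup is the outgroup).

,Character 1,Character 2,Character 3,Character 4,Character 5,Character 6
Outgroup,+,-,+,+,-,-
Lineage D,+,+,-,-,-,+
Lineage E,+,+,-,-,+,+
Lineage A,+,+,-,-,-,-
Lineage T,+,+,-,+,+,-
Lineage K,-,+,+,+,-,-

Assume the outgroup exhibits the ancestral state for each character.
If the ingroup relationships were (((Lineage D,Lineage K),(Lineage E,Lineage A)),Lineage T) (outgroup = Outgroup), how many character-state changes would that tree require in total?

Map each character onto (((Lineage D,Lineage K),(Lineage E,Lineage A)),Lineage T) (rooted by Outgroup) and count the minimum state changes it requires (Fitch parsimony):
Character 1: 1; Character 2: 1; Character 3: 2; Character 4: 2; Character 5: 2; Character 6: 2.
Total tree length = 10.

10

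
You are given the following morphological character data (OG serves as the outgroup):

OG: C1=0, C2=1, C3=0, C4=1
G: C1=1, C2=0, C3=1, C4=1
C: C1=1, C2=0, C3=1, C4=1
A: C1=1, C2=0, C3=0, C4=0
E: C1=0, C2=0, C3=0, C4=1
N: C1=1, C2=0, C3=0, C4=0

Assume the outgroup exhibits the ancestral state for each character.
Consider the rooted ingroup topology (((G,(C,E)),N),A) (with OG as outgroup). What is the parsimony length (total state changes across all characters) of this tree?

Map each character onto (((G,(C,E)),N),A) (rooted by OG) and count the minimum state changes it requires (Fitch parsimony):
C1: 2; C2: 1; C3: 2; C4: 2.
Total tree length = 7.

7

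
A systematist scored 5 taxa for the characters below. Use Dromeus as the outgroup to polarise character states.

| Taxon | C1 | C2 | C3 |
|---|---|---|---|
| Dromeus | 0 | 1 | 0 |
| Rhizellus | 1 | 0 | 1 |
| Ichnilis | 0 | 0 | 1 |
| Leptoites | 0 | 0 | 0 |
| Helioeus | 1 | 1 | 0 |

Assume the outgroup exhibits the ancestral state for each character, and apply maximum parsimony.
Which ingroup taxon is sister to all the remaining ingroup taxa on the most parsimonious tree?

Helioeus

Character polarity is set by the outgroup: the derived state is whichever differs from the outgroup's state, so for C2 the derived state is '0', and for the remaining characters it is '1'.
C1 groups Helioeus and Rhizellus, which is incompatible with the clades supported by the remaining characters; treating it as convergent (homoplasy) costs fewer steps than any alternative tree.
Only Ichnilis, Leptoites, and Rhizellus show the derived state '0' for C2, supporting them as a clade.
C3: derived state '1' in Ichnilis and Rhizellus only — synapomorphy for {Ichnilis, Rhizellus}.
Most parsimonious ingroup topology: (((Rhizellus,Ichnilis),Leptoites),Helioeus).
Helioeus is sister to the clade containing all other ingroup taxa, so it is the earliest-diverging (most basal) ingroup lineage.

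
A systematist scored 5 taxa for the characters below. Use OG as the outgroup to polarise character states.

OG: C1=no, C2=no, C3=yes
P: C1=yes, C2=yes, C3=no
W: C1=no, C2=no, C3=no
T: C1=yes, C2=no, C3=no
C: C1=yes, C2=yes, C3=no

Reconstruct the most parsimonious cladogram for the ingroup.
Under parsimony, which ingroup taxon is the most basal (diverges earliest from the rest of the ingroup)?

Character polarity is set by the outgroup: the derived state is whichever differs from the outgroup's state, so for C3 the derived state is 'no', and for the remaining characters it is 'yes'.
C1 (derived state 'yes') is shared by C, P, and T — a synapomorphy uniting that clade.
C2: derived state 'yes' in C and P only — synapomorphy for {C, P}.
C3 (derived state 'no') is shared by all ingroup taxa — unites the whole ingroup.
Most parsimonious ingroup topology: (((P,C),T),W).
W is sister to the clade containing all other ingroup taxa, so it is the earliest-diverging (most basal) ingroup lineage.

W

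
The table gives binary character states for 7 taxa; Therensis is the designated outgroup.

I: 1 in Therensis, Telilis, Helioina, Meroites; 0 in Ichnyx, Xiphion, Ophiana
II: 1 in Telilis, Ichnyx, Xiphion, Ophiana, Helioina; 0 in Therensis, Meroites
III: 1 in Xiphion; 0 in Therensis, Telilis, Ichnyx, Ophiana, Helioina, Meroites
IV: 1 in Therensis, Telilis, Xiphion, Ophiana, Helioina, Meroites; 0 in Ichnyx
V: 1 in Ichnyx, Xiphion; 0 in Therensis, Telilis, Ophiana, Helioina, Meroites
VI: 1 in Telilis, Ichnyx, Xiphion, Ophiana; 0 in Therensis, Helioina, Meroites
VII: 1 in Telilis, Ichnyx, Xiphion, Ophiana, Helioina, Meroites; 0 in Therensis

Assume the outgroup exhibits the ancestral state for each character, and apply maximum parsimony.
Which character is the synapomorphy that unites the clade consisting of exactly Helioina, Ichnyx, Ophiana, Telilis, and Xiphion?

II

Character polarity is set by the outgroup: the derived state is whichever differs from the outgroup's state, so for I, IV the derived state is '0', and for the remaining characters it is '1'.
Only Ichnyx, Ophiana, and Xiphion show the derived state '0' for I, supporting them as a clade.
Only Helioina, Ichnyx, Ophiana, Telilis, and Xiphion show the derived state '1' for II, supporting them as a clade.
III (derived state '1') is unique to Xiphion (autapomorphy; uninformative for grouping).
IV: derived state '0' in Ichnyx only — an autapomorphy, so it tells us nothing about relationships among taxa.
V: derived state '1' in Ichnyx and Xiphion only — synapomorphy for {Ichnyx, Xiphion}.
VI: derived state '1' in Ichnyx, Ophiana, Telilis, and Xiphion only — synapomorphy for {Ichnyx, Ophiana, Telilis, Xiphion}.
All ingroup taxa share the derived state '1' for VII; it defines the ingroup but does not resolve relationships within it.
Most parsimonious ingroup topology: (((Telilis,((Ichnyx,Xiphion),Ophiana)),Helioina),Meroites).
The clade {Helioina, Ichnyx, Ophiana, Telilis, Xiphion} is supported by II: its derived state '1' occurs in exactly those taxa and in no other taxon (including the outgroup).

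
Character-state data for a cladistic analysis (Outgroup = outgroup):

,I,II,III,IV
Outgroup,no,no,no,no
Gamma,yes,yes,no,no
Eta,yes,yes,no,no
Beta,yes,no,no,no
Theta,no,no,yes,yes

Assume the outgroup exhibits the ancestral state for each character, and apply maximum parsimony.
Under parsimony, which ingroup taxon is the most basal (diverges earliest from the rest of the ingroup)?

The outgroup has state 'no' for every character, so 'yes' is the derived state throughout.
I: derived state 'yes' in Beta, Eta, and Gamma only — synapomorphy for {Beta, Eta, Gamma}.
II (derived state 'yes') is shared by Eta and Gamma — a synapomorphy uniting that clade.
III (derived state 'yes') is unique to Theta (autapomorphy; uninformative for grouping).
IV (derived state 'yes') is unique to Theta (autapomorphy; uninformative for grouping).
Most parsimonious ingroup topology: (((Gamma,Eta),Beta),Theta).
Theta is sister to the clade containing all other ingroup taxa, so it is the earliest-diverging (most basal) ingroup lineage.

Theta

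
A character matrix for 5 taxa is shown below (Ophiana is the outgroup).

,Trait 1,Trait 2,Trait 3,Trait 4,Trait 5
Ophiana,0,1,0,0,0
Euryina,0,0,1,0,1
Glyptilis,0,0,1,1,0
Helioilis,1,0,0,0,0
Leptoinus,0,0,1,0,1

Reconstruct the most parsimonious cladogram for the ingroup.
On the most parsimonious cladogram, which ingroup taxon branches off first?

Character polarity is set by the outgroup: the derived state is whichever differs from the outgroup's state, so for Trait 2 the derived state is '0', and for the remaining characters it is '1'.
Trait 1: derived state '1' in Helioilis only — an autapomorphy, so it tells us nothing about relationships among taxa.
All ingroup taxa share the derived state '0' for Trait 2; it defines the ingroup but does not resolve relationships within it.
Trait 3 (derived state '1') is shared by Euryina, Glyptilis, and Leptoinus — a synapomorphy uniting that clade.
Trait 4: derived state '1' in Glyptilis only — an autapomorphy, so it tells us nothing about relationships among taxa.
Trait 5 (derived state '1') is shared by Euryina and Leptoinus — a synapomorphy uniting that clade.
Most parsimonious ingroup topology: (((Euryina,Leptoinus),Glyptilis),Helioilis).
Helioilis is sister to the clade containing all other ingroup taxa, so it is the earliest-diverging (most basal) ingroup lineage.

Helioilis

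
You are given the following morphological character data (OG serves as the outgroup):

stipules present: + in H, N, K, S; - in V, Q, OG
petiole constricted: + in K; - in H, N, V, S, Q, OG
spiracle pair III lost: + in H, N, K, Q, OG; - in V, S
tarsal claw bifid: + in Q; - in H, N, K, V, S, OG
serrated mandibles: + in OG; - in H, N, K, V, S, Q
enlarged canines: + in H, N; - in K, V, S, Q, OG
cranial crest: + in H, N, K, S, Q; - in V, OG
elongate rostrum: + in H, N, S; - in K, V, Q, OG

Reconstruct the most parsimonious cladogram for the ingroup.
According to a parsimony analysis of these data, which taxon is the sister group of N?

Character polarity is set by the outgroup: the derived state is whichever differs from the outgroup's state, so for spiracle pair III lost, serrated mandibles the derived state is '-', and for the remaining characters it is '+'.
stipules present (derived state '+') is shared by H, K, N, and S — a synapomorphy uniting that clade.
petiole constricted (derived state '+') is unique to K (autapomorphy; uninformative for grouping).
spiracle pair III lost groups S and V, which is incompatible with the clades supported by the remaining characters; treating it as convergent (homoplasy) costs fewer steps than any alternative tree.
tarsal claw bifid (derived state '+') is unique to Q (autapomorphy; uninformative for grouping).
All ingroup taxa share the derived state '-' for serrated mandibles; it defines the ingroup but does not resolve relationships within it.
enlarged canines: derived state '+' in H and N only — synapomorphy for {H, N}.
Only H, K, N, Q, and S show the derived state '+' for cranial crest, supporting them as a clade.
Only H, N, and S show the derived state '+' for elongate rostrum, supporting them as a clade.
Most parsimonious ingroup topology: (((((H,N),S),K),Q),V).
N and H form a cherry on this tree, so they are sister taxa.

H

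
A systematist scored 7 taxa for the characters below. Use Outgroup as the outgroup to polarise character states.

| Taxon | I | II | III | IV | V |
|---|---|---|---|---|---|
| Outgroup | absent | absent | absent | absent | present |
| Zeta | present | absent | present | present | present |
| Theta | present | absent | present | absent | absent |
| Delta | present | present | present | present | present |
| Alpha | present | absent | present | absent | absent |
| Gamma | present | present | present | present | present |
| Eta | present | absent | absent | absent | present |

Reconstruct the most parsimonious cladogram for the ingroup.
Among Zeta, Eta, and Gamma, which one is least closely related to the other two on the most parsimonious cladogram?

Eta

Character polarity is set by the outgroup: the derived state is whichever differs from the outgroup's state, so for V the derived state is 'absent', and for the remaining characters it is 'present'.
I (derived state 'present') is shared by all ingroup taxa — unites the whole ingroup.
Only Delta and Gamma show the derived state 'present' for II, supporting them as a clade.
III (derived state 'present') is shared by Alpha, Delta, Gamma, Theta, and Zeta — a synapomorphy uniting that clade.
IV: derived state 'present' in Delta, Gamma, and Zeta only — synapomorphy for {Delta, Gamma, Zeta}.
V: derived state 'absent' in Alpha and Theta only — synapomorphy for {Alpha, Theta}.
Most parsimonious ingroup topology: (((Zeta,(Delta,Gamma)),(Theta,Alpha)),Eta).
Zeta and Gamma share a more recent common ancestor with each other than either does with Eta, so Eta is the least closely related of the three.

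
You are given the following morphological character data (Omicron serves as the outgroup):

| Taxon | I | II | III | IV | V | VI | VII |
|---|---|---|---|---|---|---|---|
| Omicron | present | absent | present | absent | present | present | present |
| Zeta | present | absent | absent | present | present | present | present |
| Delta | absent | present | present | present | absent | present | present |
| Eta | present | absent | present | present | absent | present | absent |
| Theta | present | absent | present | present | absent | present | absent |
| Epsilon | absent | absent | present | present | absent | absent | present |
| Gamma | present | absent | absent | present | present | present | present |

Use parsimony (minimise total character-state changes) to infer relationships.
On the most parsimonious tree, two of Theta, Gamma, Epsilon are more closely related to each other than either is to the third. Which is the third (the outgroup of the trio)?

Gamma

Character polarity is set by the outgroup: the derived state is whichever differs from the outgroup's state, so for I, III, V, VI, VII the derived state is 'absent', and for the remaining characters it is 'present'.
I: derived state 'absent' in Delta and Epsilon only — synapomorphy for {Delta, Epsilon}.
II: derived state 'present' in Delta only — an autapomorphy, so it tells us nothing about relationships among taxa.
Only Gamma and Zeta show the derived state 'absent' for III, supporting them as a clade.
All ingroup taxa share the derived state 'present' for IV; it defines the ingroup but does not resolve relationships within it.
Only Delta, Epsilon, Eta, and Theta show the derived state 'absent' for V, supporting them as a clade.
VI: derived state 'absent' in Epsilon only — an autapomorphy, so it tells us nothing about relationships among taxa.
Only Eta and Theta show the derived state 'absent' for VII, supporting them as a clade.
Most parsimonious ingroup topology: ((Zeta,Gamma),((Delta,Epsilon),(Eta,Theta))).
Epsilon and Theta share a more recent common ancestor with each other than either does with Gamma, so Gamma is the least closely related of the three.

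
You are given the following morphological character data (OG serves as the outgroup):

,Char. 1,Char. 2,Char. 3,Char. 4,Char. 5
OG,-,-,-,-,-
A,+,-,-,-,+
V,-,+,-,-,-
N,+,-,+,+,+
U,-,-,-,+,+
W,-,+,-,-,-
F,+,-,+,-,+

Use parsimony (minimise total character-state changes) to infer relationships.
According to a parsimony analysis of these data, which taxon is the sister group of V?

The outgroup has state '-' for every character, so '+' is the derived state throughout.
Only A, F, and N show the derived state '+' for Char. 1, supporting them as a clade.
Char. 2 (derived state '+') is shared by V and W — a synapomorphy uniting that clade.
Char. 3: derived state '+' in F and N only — synapomorphy for {F, N}.
Char. 4 groups N and U, which is incompatible with the clades supported by the remaining characters; treating it as convergent (homoplasy) costs fewer steps than any alternative tree.
Char. 5: derived state '+' in A, F, N, and U only — synapomorphy for {A, F, N, U}.
Most parsimonious ingroup topology: (((A,(N,F)),U),(V,W)).
V and W form a cherry on this tree, so they are sister taxa.

W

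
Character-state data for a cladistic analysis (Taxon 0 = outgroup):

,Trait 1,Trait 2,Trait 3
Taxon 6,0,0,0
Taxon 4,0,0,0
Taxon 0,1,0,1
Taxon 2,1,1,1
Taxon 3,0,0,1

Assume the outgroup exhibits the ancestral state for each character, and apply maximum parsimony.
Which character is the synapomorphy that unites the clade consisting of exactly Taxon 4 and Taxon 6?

Trait 3

Character polarity is set by the outgroup: the derived state is whichever differs from the outgroup's state, so for Trait 1, Trait 3 the derived state is '0', and for the remaining characters it is '1'.
Trait 1 (derived state '0') is shared by Taxon 3, Taxon 4, and Taxon 6 — a synapomorphy uniting that clade.
Trait 2 (derived state '1') is unique to Taxon 2 (autapomorphy; uninformative for grouping).
Only Taxon 4 and Taxon 6 show the derived state '0' for Trait 3, supporting them as a clade.
Most parsimonious ingroup topology: (((Taxon 6,Taxon 4),Taxon 3),Taxon 2).
The clade {Taxon 4, Taxon 6} is supported by Trait 3: its derived state '0' occurs in exactly those taxa and in no other taxon (including the outgroup).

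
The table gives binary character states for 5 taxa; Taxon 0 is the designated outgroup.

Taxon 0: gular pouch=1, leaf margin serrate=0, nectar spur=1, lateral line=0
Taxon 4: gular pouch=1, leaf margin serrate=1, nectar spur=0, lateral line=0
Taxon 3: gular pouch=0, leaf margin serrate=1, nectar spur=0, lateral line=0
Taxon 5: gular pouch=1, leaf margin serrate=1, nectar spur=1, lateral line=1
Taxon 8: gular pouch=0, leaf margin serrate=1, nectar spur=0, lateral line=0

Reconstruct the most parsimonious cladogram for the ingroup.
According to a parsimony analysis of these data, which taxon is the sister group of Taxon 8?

Character polarity is set by the outgroup: the derived state is whichever differs from the outgroup's state, so for gular pouch, nectar spur the derived state is '0', and for the remaining characters it is '1'.
gular pouch: derived state '0' in Taxon 3 and Taxon 8 only — synapomorphy for {Taxon 3, Taxon 8}.
All ingroup taxa share the derived state '1' for leaf margin serrate; it defines the ingroup but does not resolve relationships within it.
Only Taxon 3, Taxon 4, and Taxon 8 show the derived state '0' for nectar spur, supporting them as a clade.
lateral line: derived state '1' in Taxon 5 only — an autapomorphy, so it tells us nothing about relationships among taxa.
Most parsimonious ingroup topology: ((Taxon 4,(Taxon 3,Taxon 8)),Taxon 5).
Taxon 8 and Taxon 3 form a cherry on this tree, so they are sister taxa.

Taxon 3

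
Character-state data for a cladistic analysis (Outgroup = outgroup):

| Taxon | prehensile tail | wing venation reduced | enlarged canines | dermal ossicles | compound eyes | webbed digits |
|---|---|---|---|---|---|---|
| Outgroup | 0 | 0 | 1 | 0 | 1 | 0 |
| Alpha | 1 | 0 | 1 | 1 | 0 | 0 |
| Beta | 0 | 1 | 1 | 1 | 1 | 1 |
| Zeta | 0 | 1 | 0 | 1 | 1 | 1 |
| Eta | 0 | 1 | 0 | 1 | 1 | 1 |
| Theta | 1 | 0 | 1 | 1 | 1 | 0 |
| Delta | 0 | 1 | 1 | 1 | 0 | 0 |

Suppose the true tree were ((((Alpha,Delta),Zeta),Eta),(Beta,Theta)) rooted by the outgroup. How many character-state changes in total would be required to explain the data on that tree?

12

Map each character onto ((((Alpha,Delta),Zeta),Eta),(Beta,Theta)) (rooted by Outgroup) and count the minimum state changes it requires (Fitch parsimony):
prehensile tail: 2; wing venation reduced: 3; enlarged canines: 2; dermal ossicles: 1; compound eyes: 1; webbed digits: 3.
Total tree length = 12.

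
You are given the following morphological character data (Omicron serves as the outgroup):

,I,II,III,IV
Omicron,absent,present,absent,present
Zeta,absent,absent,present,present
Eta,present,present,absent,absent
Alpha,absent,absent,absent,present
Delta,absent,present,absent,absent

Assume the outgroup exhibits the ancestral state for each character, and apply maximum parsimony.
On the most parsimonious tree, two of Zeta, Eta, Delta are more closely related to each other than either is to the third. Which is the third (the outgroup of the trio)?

Character polarity is set by the outgroup: the derived state is whichever differs from the outgroup's state, so for II, IV the derived state is 'absent', and for the remaining characters it is 'present'.
I (derived state 'present') is unique to Eta (autapomorphy; uninformative for grouping).
Only Alpha and Zeta show the derived state 'absent' for II, supporting them as a clade.
III: derived state 'present' in Zeta only — an autapomorphy, so it tells us nothing about relationships among taxa.
IV (derived state 'absent') is shared by Delta and Eta — a synapomorphy uniting that clade.
Most parsimonious ingroup topology: ((Delta,Eta),(Alpha,Zeta)).
Eta and Delta share a more recent common ancestor with each other than either does with Zeta, so Zeta is the least closely related of the three.

Zeta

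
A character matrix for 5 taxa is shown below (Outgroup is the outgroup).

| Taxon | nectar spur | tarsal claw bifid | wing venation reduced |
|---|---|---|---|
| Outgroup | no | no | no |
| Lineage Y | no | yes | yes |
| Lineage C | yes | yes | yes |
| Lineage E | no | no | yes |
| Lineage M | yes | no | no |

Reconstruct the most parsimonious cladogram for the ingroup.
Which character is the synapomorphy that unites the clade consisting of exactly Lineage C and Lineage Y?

The outgroup has state 'no' for every character, so 'yes' is the derived state throughout.
nectar spur groups Lineage C and Lineage M, which is incompatible with the clades supported by the remaining characters; treating it as convergent (homoplasy) costs fewer steps than any alternative tree.
tarsal claw bifid (derived state 'yes') is shared by Lineage C and Lineage Y — a synapomorphy uniting that clade.
wing venation reduced: derived state 'yes' in Lineage C, Lineage E, and Lineage Y only — synapomorphy for {Lineage C, Lineage E, Lineage Y}.
Most parsimonious ingroup topology: (((Lineage Y,Lineage C),Lineage E),Lineage M).
The clade {Lineage C, Lineage Y} is supported by tarsal claw bifid: its derived state 'yes' occurs in exactly those taxa and in no other taxon (including the outgroup).

tarsal claw bifid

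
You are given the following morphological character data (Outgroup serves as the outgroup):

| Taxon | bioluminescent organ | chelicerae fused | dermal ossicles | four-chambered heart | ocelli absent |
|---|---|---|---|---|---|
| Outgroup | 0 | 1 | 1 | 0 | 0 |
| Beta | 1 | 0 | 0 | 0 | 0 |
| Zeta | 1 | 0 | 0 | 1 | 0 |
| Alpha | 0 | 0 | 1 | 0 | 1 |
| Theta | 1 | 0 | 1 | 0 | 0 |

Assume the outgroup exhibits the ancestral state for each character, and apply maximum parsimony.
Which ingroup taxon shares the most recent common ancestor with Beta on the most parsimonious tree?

Character polarity is set by the outgroup: the derived state is whichever differs from the outgroup's state, so for chelicerae fused, dermal ossicles the derived state is '0', and for the remaining characters it is '1'.
bioluminescent organ: derived state '1' in Beta, Theta, and Zeta only — synapomorphy for {Beta, Theta, Zeta}.
chelicerae fused (derived state '0') is shared by all ingroup taxa — unites the whole ingroup.
dermal ossicles (derived state '0') is shared by Beta and Zeta — a synapomorphy uniting that clade.
four-chambered heart: derived state '1' in Zeta only — an autapomorphy, so it tells us nothing about relationships among taxa.
ocelli absent: derived state '1' in Alpha only — an autapomorphy, so it tells us nothing about relationships among taxa.
Most parsimonious ingroup topology: (((Beta,Zeta),Theta),Alpha).
Beta and Zeta form a cherry on this tree, so they are sister taxa.

Zeta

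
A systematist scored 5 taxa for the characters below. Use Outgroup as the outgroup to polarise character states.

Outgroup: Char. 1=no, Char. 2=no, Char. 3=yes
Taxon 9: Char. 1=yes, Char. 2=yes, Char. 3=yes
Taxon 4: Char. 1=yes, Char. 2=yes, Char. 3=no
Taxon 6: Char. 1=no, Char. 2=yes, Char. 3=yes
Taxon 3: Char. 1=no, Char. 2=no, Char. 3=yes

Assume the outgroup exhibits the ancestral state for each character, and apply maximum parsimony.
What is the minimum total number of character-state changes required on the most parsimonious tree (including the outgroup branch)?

Character polarity is set by the outgroup: the derived state is whichever differs from the outgroup's state, so for Char. 3 the derived state is 'no', and for the remaining characters it is 'yes'.
Char. 1: derived state 'yes' in Taxon 4 and Taxon 9 only — synapomorphy for {Taxon 4, Taxon 9}.
Char. 2 (derived state 'yes') is shared by Taxon 4, Taxon 6, and Taxon 9 — a synapomorphy uniting that clade.
Char. 3 (derived state 'no') is unique to Taxon 4 (autapomorphy; uninformative for grouping).
Most parsimonious ingroup topology: (((Taxon 9,Taxon 4),Taxon 6),Taxon 3).
Changes per character on this tree: Char. 1: 1; Char. 2: 1; Char. 3: 1.
Total = 3.

3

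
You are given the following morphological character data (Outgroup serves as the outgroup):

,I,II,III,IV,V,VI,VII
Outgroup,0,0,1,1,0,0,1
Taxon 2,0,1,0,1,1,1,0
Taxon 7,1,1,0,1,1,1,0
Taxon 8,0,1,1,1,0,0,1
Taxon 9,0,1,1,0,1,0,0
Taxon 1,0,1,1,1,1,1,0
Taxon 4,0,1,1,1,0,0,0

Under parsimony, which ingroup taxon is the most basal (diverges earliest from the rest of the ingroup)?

Taxon 8

Character polarity is set by the outgroup: the derived state is whichever differs from the outgroup's state, so for III, IV, VII the derived state is '0', and for the remaining characters it is '1'.
I (derived state '1') is unique to Taxon 7 (autapomorphy; uninformative for grouping).
II (derived state '1') is shared by all ingroup taxa — unites the whole ingroup.
Only Taxon 2 and Taxon 7 show the derived state '0' for III, supporting them as a clade.
IV (derived state '0') is unique to Taxon 9 (autapomorphy; uninformative for grouping).
V (derived state '1') is shared by Taxon 1, Taxon 2, Taxon 7, and Taxon 9 — a synapomorphy uniting that clade.
VI: derived state '1' in Taxon 1, Taxon 2, and Taxon 7 only — synapomorphy for {Taxon 1, Taxon 2, Taxon 7}.
Only Taxon 1, Taxon 2, Taxon 4, Taxon 7, and Taxon 9 show the derived state '0' for VII, supporting them as a clade.
Most parsimonious ingroup topology: (((((Taxon 2,Taxon 7),Taxon 1),Taxon 9),Taxon 4),Taxon 8).
Taxon 8 is sister to the clade containing all other ingroup taxa, so it is the earliest-diverging (most basal) ingroup lineage.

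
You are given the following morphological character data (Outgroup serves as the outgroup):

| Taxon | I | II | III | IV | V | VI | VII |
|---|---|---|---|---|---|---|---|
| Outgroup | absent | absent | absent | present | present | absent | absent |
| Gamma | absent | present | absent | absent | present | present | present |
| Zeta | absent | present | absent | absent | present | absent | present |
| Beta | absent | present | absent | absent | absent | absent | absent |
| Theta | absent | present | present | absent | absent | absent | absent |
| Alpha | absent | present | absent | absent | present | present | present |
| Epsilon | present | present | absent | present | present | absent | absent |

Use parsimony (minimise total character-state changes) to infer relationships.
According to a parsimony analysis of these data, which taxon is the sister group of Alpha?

Character polarity is set by the outgroup: the derived state is whichever differs from the outgroup's state, so for IV, V the derived state is 'absent', and for the remaining characters it is 'present'.
I (derived state 'present') is unique to Epsilon (autapomorphy; uninformative for grouping).
All ingroup taxa share the derived state 'present' for II; it defines the ingroup but does not resolve relationships within it.
III: derived state 'present' in Theta only — an autapomorphy, so it tells us nothing about relationships among taxa.
IV: derived state 'absent' in Alpha, Beta, Gamma, Theta, and Zeta only — synapomorphy for {Alpha, Beta, Gamma, Theta, Zeta}.
V: derived state 'absent' in Beta and Theta only — synapomorphy for {Beta, Theta}.
Only Alpha and Gamma show the derived state 'present' for VI, supporting them as a clade.
Only Alpha, Gamma, and Zeta show the derived state 'present' for VII, supporting them as a clade.
Most parsimonious ingroup topology: ((((Gamma,Alpha),Zeta),(Beta,Theta)),Epsilon).
Alpha and Gamma form a cherry on this tree, so they are sister taxa.

Gamma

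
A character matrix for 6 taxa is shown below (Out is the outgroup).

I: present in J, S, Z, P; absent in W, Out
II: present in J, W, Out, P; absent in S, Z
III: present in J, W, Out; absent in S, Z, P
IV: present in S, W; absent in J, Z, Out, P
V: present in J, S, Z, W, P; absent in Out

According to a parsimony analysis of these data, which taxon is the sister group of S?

Character polarity is set by the outgroup: the derived state is whichever differs from the outgroup's state, so for II, III the derived state is 'absent', and for the remaining characters it is 'present'.
I: derived state 'present' in J, P, S, and Z only — synapomorphy for {J, P, S, Z}.
II (derived state 'absent') is shared by S and Z — a synapomorphy uniting that clade.
Only P, S, and Z show the derived state 'absent' for III, supporting them as a clade.
IV groups S and W, which is incompatible with the clades supported by the remaining characters; treating it as convergent (homoplasy) costs fewer steps than any alternative tree.
All ingroup taxa share the derived state 'present' for V; it defines the ingroup but does not resolve relationships within it.
Most parsimonious ingroup topology: (((P,(Z,S)),J),W).
S and Z form a cherry on this tree, so they are sister taxa.

Z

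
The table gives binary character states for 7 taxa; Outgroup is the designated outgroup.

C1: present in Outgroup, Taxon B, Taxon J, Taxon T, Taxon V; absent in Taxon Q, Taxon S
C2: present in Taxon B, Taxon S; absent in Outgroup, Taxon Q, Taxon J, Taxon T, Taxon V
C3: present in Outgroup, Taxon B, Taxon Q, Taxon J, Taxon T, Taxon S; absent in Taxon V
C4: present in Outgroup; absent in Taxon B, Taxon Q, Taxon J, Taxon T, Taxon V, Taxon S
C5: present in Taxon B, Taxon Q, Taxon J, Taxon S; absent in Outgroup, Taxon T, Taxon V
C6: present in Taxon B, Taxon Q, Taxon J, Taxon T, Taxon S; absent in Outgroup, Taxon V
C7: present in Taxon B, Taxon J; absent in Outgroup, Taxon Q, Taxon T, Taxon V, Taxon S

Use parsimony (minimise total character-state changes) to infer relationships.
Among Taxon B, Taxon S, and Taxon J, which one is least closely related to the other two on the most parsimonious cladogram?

Character polarity is set by the outgroup: the derived state is whichever differs from the outgroup's state, so for C1, C3, C4 the derived state is 'absent', and for the remaining characters it is 'present'.
C1 (derived state 'absent') is shared by Taxon Q and Taxon S — a synapomorphy uniting that clade.
C2 groups Taxon B and Taxon S, which is incompatible with the clades supported by the remaining characters; treating it as convergent (homoplasy) costs fewer steps than any alternative tree.
C3: derived state 'absent' in Taxon V only — an autapomorphy, so it tells us nothing about relationships among taxa.
All ingroup taxa share the derived state 'absent' for C4; it defines the ingroup but does not resolve relationships within it.
C5 (derived state 'present') is shared by Taxon B, Taxon J, Taxon Q, and Taxon S — a synapomorphy uniting that clade.
C6: derived state 'present' in Taxon B, Taxon J, Taxon Q, Taxon S, and Taxon T only — synapomorphy for {Taxon B, Taxon J, Taxon Q, Taxon S, Taxon T}.
Only Taxon B and Taxon J show the derived state 'present' for C7, supporting them as a clade.
Most parsimonious ingroup topology: ((((Taxon B,Taxon J),(Taxon Q,Taxon S)),Taxon T),Taxon V).
Taxon J and Taxon B share a more recent common ancestor with each other than either does with Taxon S, so Taxon S is the least closely related of the three.

Taxon S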